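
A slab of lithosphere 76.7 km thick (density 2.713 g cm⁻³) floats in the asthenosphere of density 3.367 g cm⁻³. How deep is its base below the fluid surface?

61.8 km

Draft d = t ρ_obj/ρ_fluid = 76.7 km × 2.713/3.367 = 61.8 km.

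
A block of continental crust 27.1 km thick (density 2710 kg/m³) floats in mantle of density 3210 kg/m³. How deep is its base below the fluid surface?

22.9 km

Draft d = t ρ_obj/ρ_fluid = 27.1 km × 2710/3210 = 22.9 km.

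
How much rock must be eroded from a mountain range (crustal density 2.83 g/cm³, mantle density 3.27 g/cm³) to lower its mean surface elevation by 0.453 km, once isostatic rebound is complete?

Net drop Δ = e − u = e − e ρ_c/ρ_m = e (ρ_m − ρ_c)/ρ_m.
e = Δ ρ_m/(ρ_m − ρ_c) = 0.453 km × 3.27/0.44 = 3.37 km.

3.37 km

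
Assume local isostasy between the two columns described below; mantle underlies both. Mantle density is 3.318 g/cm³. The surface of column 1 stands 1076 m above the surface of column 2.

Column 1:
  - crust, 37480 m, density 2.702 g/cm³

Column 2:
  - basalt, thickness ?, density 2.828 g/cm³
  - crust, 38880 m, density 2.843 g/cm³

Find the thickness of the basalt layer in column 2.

Take the compensation level at the base of the deeper column (depth z_c below the surface of column 1) and equate Σ ρ_i t_i down to z_c; mantle fills any gap and the z_c terms cancel.
Column 1: 37480×2.702 + (z_c − 37480)×3.318
Column 2: 1076×0 + x×2.828 + 38880×2.843 + (z_c − 1076 − 38880 − x)×3.318
The z_c×3.318 term appears on both sides and cancels. Collect the known terms of each column as K = Σ(ρt)_known − 3.318 × (depth of known layers): K_1 = 101270.96 − 3.318×37480 = −23087.68; K_2 = 110535.84 − 3.318×(1076 + 38880) = −22038.168.
Balance: K_1 = K_2 − x×(3.318 − 2.828), so x = (K_2 − K_1)/(3.318 − 2.828) = 1049.51/0.49 = 2140 m.

2140 m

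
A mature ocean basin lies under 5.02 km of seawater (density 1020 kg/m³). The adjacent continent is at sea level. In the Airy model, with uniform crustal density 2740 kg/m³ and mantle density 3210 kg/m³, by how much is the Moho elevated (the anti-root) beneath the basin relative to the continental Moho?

Isostatic balance requires: replacing crust with seawater at the top is compensated by replacing crust with mantle at the base: d (ρ_c − ρ_w) = a (ρ_m − ρ_c).
a = d (ρ_c − ρ_w)/(ρ_m − ρ_c) = 5.02 km × 1720/470 = 18.4 km.

18.4 km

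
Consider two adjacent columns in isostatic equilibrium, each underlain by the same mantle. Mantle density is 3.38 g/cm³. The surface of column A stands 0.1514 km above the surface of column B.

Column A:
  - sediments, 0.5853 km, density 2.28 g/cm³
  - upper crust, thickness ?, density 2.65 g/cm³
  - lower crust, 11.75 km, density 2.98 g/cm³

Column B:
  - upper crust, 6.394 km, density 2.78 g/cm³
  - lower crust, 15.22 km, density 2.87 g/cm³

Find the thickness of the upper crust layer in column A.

9.27 km

Take the compensation level at the base of the deeper column (depth z_c below the surface of column A) and equate Σ ρ_i t_i down to z_c; mantle fills any gap and the z_c terms cancel.
Column A: 0.5853×2.28 + x×2.65 + 11.75×2.98 + (z_c − 12.3353 − x)×3.38
Column B: 0.1514×0 + 6.394×2.78 + 15.22×2.87 + (z_c − 0.1514 − 21.614)×3.38
The z_c×3.38 term appears on both sides and cancels. Collect the known terms of each column as K = Σ(ρt)_known − 3.38 × (depth of known layers): K_A = 36.349484 − 3.38×12.3353 = −5.34383; K_B = 61.45672 − 3.38×(0.1514 + 21.614) = −12.110332.
Balance: K_A − x×(3.38 − 2.65) = K_B, so x = (K_A − K_B)/(3.38 − 2.65) = 6.7665/0.73 = 9.27 km.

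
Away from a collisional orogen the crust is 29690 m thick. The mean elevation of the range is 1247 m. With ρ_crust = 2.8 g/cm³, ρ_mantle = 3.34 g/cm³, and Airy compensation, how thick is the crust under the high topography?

37400 m

Root depth r = h ρ_c / (ρ_m − ρ_c) = 1247 m × 2.8 / 0.54 = 6466 m.
Total thickness = T + h + r = 29690 m + 1247 m + 6466 m = 37400 m.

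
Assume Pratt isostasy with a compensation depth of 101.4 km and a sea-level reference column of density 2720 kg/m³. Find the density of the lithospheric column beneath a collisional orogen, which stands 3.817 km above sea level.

2620 kg/m³

Pratt balance: ρ_ref D = ρ (D + h).
ρ = ρ_ref D/(D + h) = 2720 × 101.4 km/(101.4 km + 3.817 km) = 2620 kg/m³.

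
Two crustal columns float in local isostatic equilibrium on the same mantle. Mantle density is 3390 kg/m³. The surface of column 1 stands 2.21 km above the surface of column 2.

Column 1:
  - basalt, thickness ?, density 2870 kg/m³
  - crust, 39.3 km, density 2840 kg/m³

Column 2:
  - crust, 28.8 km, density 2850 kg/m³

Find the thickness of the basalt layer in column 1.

Take the compensation level at the base of the deeper column (depth z_c below the surface of column 1) and equate Σ ρ_i t_i down to z_c; mantle fills any gap and the z_c terms cancel.
Column 1: x×2870 + 39.3×2840 + (z_c − 39.3 − x)×3390
Column 2: 2.21×0 + 28.8×2850 + (z_c − 2.21 − 28.8)×3390
The z_c×3390 term appears on both sides and cancels. Collect the known terms of each column as K = Σ(ρt)_known − 3390 × (depth of known layers): K_1 = 111612 − 3390×39.3 = −21615; K_2 = 82080 − 3390×(2.21 + 28.8) = −23043.9.
Balance: K_1 − x×(3390 − 2870) = K_2, so x = (K_1 − K_2)/(3390 − 2870) = 1428.9/520 = 2.75 km.

2.75 km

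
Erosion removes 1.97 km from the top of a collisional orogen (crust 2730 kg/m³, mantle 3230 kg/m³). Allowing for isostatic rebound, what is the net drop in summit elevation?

0.305 km

Rebound u = e ρ_c/ρ_m = 1.97 km × 2730/3230 = 1.665 km.
Net surface drop = e − u = 1.97 km − 1.665 km = e (ρ_m − ρ_c)/ρ_m = 0.305 km.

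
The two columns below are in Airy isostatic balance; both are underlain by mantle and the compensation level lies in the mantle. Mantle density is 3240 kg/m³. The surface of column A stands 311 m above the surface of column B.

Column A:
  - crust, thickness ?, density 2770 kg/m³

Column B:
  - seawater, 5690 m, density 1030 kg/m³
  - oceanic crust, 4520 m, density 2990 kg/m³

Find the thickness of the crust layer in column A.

31300 m

Take the compensation level at the base of the deeper column (depth z_c below the surface of column A) and equate Σ ρ_i t_i down to z_c; mantle fills any gap and the z_c terms cancel.
Column A: x×2770 + (z_c − 0 − x)×3240
Column B: 311×0 + 5690×1030 + 4520×2990 + (z_c − 311 − 10210)×3240
The z_c×3240 term appears on both sides and cancels. Collect the known terms of each column as K = Σ(ρt)_known − 3240 × (depth of known layers): K_A = 0 − 3240×0 = 0; K_B = 19375500 − 3240×(311 + 10210) = −14712540.
Balance: K_A − x×(3240 − 2770) = K_B, so x = (K_A − K_B)/(3240 − 2770) = 14712500/470 = 31300 m.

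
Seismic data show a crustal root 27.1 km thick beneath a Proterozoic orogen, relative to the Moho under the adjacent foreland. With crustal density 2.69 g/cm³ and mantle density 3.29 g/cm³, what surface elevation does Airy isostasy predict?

By Archimedes' principle applied to the lithosphere: ρ_c h = (ρ_m − ρ_c) r.
h = r (ρ_m − ρ_c) / ρ_c = 27.1 km × (3.29 − 2.69) / 2.69 = 6.04 km.

6.04 km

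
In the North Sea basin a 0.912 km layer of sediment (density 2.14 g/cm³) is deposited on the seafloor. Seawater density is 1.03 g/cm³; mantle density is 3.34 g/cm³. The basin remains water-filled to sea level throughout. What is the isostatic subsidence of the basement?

Submarine loading: the sediment displaces seawater, and the subsidence is in turn flooded, so s (ρ_m − ρ_w) = t (ρ_sed − ρ_w).
s = 0.912 km × (2.14 − 1.03) / (3.34 − 1.03) = 0.438 km.

0.438 km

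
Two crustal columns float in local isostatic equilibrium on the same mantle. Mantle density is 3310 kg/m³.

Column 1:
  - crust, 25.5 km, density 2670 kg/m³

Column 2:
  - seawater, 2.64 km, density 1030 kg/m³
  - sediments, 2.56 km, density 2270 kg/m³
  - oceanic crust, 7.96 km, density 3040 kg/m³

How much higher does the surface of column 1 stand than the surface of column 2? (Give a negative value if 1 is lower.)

1.66 km

For any compensation level in the mantle, the mantle terms cancel and isostasy reduces to e = (Σt_1 − Σt_2) − (Σ(ρt)_1 − Σ(ρt)_2) / ρ_m.
Σt_1 = 25.5 km; Σt_2 = 13.16 km; Σ(ρt)_1 = 68085; Σ(ρt)_2 = 32728.8 (in km·kg/m³).
e = (25.5 − 13.16) − (68085 − 32728.8) / 3310 = 1.66 km.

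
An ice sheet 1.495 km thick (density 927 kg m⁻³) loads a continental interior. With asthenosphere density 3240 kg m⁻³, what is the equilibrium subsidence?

Balancing pressure at the compensation depth: the ice load ρ_ice t is balanced by mantle displaced below, ρ_m s.
s = t ρ_ice / ρ_m = 1.495 km × 927/3240 = 0.428 km.

0.428 km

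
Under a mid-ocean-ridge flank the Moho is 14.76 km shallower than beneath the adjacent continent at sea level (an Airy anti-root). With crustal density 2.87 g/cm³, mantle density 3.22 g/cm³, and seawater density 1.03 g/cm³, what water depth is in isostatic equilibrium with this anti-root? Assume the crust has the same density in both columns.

Replacing a thickness d of crust by seawater at the top must be balanced by replacing crust with mantle at the base: d (ρ_c − ρ_w) = a (ρ_m − ρ_c).
d = a (ρ_m − ρ_c)/(ρ_c − ρ_w) = 14.76 km × 0.35/1.84 = 2.81 km.

2.81 km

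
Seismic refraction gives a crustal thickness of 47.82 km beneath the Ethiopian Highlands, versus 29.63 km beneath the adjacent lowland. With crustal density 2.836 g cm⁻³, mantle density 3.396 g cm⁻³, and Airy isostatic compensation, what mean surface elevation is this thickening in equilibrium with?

Excess crust Δ = 47.82 km − 29.63 km = 18.19 km, split between elevation h and root r with h + r = Δ.
Airy balance ρ_c h = (ρ_m − ρ_c) r gives r = h ρ_c/(ρ_m − ρ_c), so h (1 + ρ_c/(ρ_m − ρ_c)) = Δ, i.e. h = Δ (ρ_m − ρ_c)/ρ_m.
h = 18.19 km × 0.56/3.396 = 3 km.

3 km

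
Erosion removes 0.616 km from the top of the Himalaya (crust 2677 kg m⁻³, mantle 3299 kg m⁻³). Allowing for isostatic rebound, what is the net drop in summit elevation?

Rebound u = e ρ_c/ρ_m = 0.616 km × 2677/3299 = 0.4999 km.
Net surface drop = e − u = 0.616 km − 0.4999 km = e (ρ_m − ρ_c)/ρ_m = 0.116 km.

0.116 km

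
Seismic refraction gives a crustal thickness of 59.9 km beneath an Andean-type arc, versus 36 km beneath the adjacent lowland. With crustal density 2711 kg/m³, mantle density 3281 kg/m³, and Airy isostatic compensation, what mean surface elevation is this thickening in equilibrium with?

4.15 km

Excess crust Δ = 59.9 km − 36 km = 23.9 km, split between elevation h and root r with h + r = Δ.
Airy balance ρ_c h = (ρ_m − ρ_c) r gives r = h ρ_c/(ρ_m − ρ_c), so h (1 + ρ_c/(ρ_m − ρ_c)) = Δ, i.e. h = Δ (ρ_m − ρ_c)/ρ_m.
h = 23.9 km × 570/3281 = 4.15 km.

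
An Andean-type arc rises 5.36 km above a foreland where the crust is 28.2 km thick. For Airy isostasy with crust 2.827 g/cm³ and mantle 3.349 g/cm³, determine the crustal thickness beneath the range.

62.6 km

Root depth r = h ρ_c / (ρ_m − ρ_c) = 5.36 km × 2.827 / 0.522 = 29.03 km.
Total thickness = T + h + r = 28.2 km + 5.36 km + 29.03 km = 62.6 km.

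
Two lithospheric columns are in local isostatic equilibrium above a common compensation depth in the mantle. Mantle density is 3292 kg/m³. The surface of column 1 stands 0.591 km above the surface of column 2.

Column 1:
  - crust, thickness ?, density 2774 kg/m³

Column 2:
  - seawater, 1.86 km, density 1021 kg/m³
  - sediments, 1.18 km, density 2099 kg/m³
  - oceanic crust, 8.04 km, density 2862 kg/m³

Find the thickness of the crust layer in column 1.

Take the compensation level at the base of the deeper column (depth z_c below the surface of column 1) and equate Σ ρ_i t_i down to z_c; mantle fills any gap and the z_c terms cancel.
Column 1: x×2774 + (z_c − 0 − x)×3292
Column 2: 0.591×0 + 1.86×1021 + 1.18×2099 + 8.04×2862 + (z_c − 0.591 − 11.08)×3292
The z_c×3292 term appears on both sides and cancels. Collect the known terms of each column as K = Σ(ρt)_known − 3292 × (depth of known layers): K_1 = 0 − 3292×0 = 0; K_2 = 27386.36 − 3292×(0.591 + 11.08) = −11034.572.
Balance: K_1 − x×(3292 − 2774) = K_2, so x = (K_1 − K_2)/(3292 − 2774) = 11034.6/518 = 21.3 km.

21.3 km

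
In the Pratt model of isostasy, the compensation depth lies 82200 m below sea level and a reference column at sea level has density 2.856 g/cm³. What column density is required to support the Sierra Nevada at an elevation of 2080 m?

Pratt balance: ρ_ref D = ρ (D + h).
ρ = ρ_ref D/(D + h) = 2.856 × 82200 m/(82200 m + 2080 m) = 2.79 g/cm³.

2.79 g/cm³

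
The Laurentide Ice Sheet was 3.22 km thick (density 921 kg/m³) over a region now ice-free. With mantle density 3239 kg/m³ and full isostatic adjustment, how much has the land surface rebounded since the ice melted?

Removing the load lets mantle flow back in; uplift u satisfies ρ_ice t = ρ_m u.
u = t ρ_ice/ρ_m = 3.22 km × 921/3239 = 0.916 km.

0.916 km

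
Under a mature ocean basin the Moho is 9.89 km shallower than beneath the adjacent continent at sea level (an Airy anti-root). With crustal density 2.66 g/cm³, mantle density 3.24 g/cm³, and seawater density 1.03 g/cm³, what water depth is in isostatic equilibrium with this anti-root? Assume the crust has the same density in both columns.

3.52 km

Replacing a thickness d of crust by seawater at the top must be balanced by replacing crust with mantle at the base: d (ρ_c − ρ_w) = a (ρ_m − ρ_c).
d = a (ρ_m − ρ_c)/(ρ_c − ρ_w) = 9.89 km × 0.58/1.63 = 3.52 km.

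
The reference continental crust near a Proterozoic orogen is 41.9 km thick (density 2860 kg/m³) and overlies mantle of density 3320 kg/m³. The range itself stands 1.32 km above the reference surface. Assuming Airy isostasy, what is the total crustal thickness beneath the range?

51.4 km

Root depth r = h ρ_c / (ρ_m − ρ_c) = 1.32 km × 2860 / 460 = 8.207 km.
Total thickness = T + h + r = 41.9 km + 1.32 km + 8.207 km = 51.4 km.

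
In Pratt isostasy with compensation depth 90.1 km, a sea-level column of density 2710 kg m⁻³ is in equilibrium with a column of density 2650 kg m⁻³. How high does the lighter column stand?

ρ_ref D = ρ (D + h) → h = D (ρ_ref − ρ)/ρ.
h = 90.1 km × (2710 − 2650)/2650 = 2.04 km.

2.04 km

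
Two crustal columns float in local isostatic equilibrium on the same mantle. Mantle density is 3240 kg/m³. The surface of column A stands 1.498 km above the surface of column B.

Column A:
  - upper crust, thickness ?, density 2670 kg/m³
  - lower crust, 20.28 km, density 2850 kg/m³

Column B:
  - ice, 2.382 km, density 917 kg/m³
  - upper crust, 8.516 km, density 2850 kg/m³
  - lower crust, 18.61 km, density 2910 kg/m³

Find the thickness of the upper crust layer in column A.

Take the compensation level at the base of the deeper column (depth z_c below the surface of column A) and equate Σ ρ_i t_i down to z_c; mantle fills any gap and the z_c terms cancel.
Column A: x×2670 + 20.28×2850 + (z_c − 20.28 − x)×3240
Column B: 1.498×0 + 2.382×917 + 8.516×2850 + 18.61×2910 + (z_c − 1.498 − 29.508)×3240
The z_c×3240 term appears on both sides and cancels. Collect the known terms of each column as K = Σ(ρt)_known − 3240 × (depth of known layers): K_A = 57798 − 3240×20.28 = −7909.2; K_B = 80609.994 − 3240×(1.498 + 29.508) = −19849.446.
Balance: K_A − x×(3240 − 2670) = K_B, so x = (K_A − K_B)/(3240 − 2670) = 11940.2/570 = 20.9 km.

20.9 km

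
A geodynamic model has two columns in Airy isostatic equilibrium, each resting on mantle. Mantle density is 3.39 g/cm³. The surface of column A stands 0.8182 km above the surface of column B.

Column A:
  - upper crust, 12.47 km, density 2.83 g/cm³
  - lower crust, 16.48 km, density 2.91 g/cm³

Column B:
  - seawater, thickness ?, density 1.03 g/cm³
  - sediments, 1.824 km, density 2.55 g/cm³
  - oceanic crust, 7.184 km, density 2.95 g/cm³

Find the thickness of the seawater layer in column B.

3.15 km

Take the compensation level at the base of the deeper column (depth z_c below the surface of column A) and equate Σ ρ_i t_i down to z_c; mantle fills any gap and the z_c terms cancel.
Column A: 12.47×2.83 + 16.48×2.91 + (z_c − 28.95)×3.39
Column B: 0.8182×0 + x×1.03 + 1.824×2.55 + 7.184×2.95 + (z_c − 0.8182 − 9.008 − x)×3.39
The z_c×3.39 term appears on both sides and cancels. Collect the known terms of each column as K = Σ(ρt)_known − 3.39 × (depth of known layers): K_A = 83.2469 − 3.39×28.95 = −14.8936; K_B = 25.844 − 3.39×(0.8182 + 9.008) = −7.466818.
Balance: K_A = K_B − x×(3.39 − 1.03), so x = (K_B − K_A)/(3.39 − 1.03) = 7.42678/2.36 = 3.15 km.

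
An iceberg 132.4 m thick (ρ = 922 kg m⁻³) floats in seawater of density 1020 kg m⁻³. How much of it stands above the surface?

12.7 m

Floating equilibrium: submerged depth d = t ρ_obj/ρ_fluid = 132.4 m × 922/1020 = 119.7 m.
Freeboard = t − d = 132.4 m − 119.7 m = 12.7 m.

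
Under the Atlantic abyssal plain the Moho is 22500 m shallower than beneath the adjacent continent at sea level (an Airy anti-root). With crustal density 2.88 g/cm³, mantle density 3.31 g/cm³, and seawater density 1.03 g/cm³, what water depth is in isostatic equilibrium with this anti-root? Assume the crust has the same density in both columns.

5230 m

Replacing a thickness d of crust by seawater at the top must be balanced by replacing crust with mantle at the base: d (ρ_c − ρ_w) = a (ρ_m − ρ_c).
d = a (ρ_m − ρ_c)/(ρ_c − ρ_w) = 22500 m × 0.43/1.85 = 5230 m.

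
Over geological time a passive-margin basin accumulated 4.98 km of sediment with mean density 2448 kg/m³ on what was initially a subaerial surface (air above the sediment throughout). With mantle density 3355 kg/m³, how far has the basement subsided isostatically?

3.63 km

Subaerial load: s = t ρ_sed / ρ_m = 4.98 km × 2448/3355 = 3.63 km.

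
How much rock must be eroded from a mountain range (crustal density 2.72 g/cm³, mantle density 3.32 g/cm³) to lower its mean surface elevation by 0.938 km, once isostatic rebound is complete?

Net drop Δ = e − u = e − e ρ_c/ρ_m = e (ρ_m − ρ_c)/ρ_m.
e = Δ ρ_m/(ρ_m − ρ_c) = 0.938 km × 3.32/0.6 = 5.19 km.

5.19 km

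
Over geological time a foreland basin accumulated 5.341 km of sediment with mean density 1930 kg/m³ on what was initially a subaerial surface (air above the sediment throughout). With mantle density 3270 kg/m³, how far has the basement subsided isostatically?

Subaerial load: s = t ρ_sed / ρ_m = 5.341 km × 1930/3270 = 3.15 km.

3.15 km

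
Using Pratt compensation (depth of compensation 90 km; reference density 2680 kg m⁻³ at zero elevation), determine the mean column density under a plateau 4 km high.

2570 kg m⁻³

Pratt balance: ρ_ref D = ρ (D + h).
ρ = ρ_ref D/(D + h) = 2680 × 90 km/(90 km + 4 km) = 2570 kg m⁻³.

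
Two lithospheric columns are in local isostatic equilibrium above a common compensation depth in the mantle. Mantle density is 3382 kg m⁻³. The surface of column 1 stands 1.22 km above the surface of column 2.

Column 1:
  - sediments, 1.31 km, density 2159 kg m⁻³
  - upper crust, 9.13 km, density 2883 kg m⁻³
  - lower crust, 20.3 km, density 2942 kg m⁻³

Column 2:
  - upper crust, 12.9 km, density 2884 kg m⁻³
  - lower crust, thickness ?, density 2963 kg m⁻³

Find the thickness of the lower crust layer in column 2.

Take the compensation level at the base of the deeper column (depth z_c below the surface of column 1) and equate Σ ρ_i t_i down to z_c; mantle fills any gap and the z_c terms cancel.
Column 1: 1.31×2159 + 9.13×2883 + 20.3×2942 + (z_c − 30.74)×3382
Column 2: 1.22×0 + 12.9×2884 + x×2963 + (z_c − 1.22 − 12.9 − x)×3382
The z_c×3382 term appears on both sides and cancels. Collect the known terms of each column as K = Σ(ρt)_known − 3382 × (depth of known layers): K_1 = 88872.68 − 3382×30.74 = −15090; K_2 = 37203.6 − 3382×(1.22 + 12.9) = −10550.24.
Balance: K_1 = K_2 − x×(3382 − 2963), so x = (K_2 − K_1)/(3382 − 2963) = 4539.76/419 = 10.8 km.

10.8 km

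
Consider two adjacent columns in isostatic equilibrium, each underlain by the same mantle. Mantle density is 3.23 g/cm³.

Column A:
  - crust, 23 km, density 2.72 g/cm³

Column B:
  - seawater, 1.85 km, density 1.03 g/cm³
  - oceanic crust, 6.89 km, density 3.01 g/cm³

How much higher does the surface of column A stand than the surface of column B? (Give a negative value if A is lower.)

For any compensation level in the mantle, the mantle terms cancel and isostasy reduces to e = (Σt_A − Σt_B) − (Σ(ρt)_A − Σ(ρt)_B) / ρ_m.
Σt_A = 23 km; Σt_B = 8.74 km; Σ(ρt)_A = 62.56; Σ(ρt)_B = 22.6444 (in km·g/cm³).
e = (23 − 8.74) − (62.56 − 22.6444) / 3.23 = 1.9 km.

1.9 km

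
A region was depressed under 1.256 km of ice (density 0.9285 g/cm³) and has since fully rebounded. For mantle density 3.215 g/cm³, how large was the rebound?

Removing the load lets mantle flow back in; uplift u satisfies ρ_ice t = ρ_m u.
u = t ρ_ice/ρ_m = 1.256 km × 0.9285/3.215 = 0.363 km.

0.363 km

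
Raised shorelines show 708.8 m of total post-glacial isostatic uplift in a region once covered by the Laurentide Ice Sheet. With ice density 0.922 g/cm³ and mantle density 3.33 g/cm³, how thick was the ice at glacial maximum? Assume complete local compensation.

u = t ρ_ice/ρ_m → t = u ρ_m/ρ_ice = 708.8 m × 3.33/0.922 = 2560 m.

2560 m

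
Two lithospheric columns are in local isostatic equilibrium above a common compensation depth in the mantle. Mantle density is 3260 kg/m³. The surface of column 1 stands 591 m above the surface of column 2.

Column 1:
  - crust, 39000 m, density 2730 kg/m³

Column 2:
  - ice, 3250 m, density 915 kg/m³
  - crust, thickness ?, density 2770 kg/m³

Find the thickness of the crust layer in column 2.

Take the compensation level at the base of the deeper column (depth z_c below the surface of column 1) and equate Σ ρ_i t_i down to z_c; mantle fills any gap and the z_c terms cancel.
Column 1: 39000×2730 + (z_c − 39000)×3260
Column 2: 591×0 + 3250×915 + x×2770 + (z_c − 591 − 3250 − x)×3260
The z_c×3260 term appears on both sides and cancels. Collect the known terms of each column as K = Σ(ρt)_known − 3260 × (depth of known layers): K_1 = 106470000 − 3260×39000 = −20670000; K_2 = 2973750 − 3260×(591 + 3250) = −9547910.
Balance: K_1 = K_2 − x×(3260 − 2770), so x = (K_2 − K_1)/(3260 − 2770) = 11122100/490 = 22700 m.

22700 m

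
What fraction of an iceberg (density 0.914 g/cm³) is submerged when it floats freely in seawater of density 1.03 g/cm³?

Submerged fraction = ρ_obj/ρ_fluid = 0.914/1.03 = 0.887.

0.887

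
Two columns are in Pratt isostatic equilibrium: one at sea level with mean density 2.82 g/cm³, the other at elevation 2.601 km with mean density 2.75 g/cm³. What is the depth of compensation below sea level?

102 km

ρ_ref D = ρ (D + h) → D (ρ_ref − ρ) = ρ h.
D = ρ h/(ρ_ref − ρ) = 2.75 × 2.601 km/(2.82 − 2.75) = 102 km.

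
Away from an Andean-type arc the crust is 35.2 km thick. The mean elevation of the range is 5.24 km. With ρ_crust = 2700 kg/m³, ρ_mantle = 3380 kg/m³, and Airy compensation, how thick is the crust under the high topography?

Root depth r = h ρ_c / (ρ_m − ρ_c) = 5.24 km × 2700 / 680 = 20.81 km.
Total thickness = T + h + r = 35.2 km + 5.24 km + 20.81 km = 61.2 km.

61.2 km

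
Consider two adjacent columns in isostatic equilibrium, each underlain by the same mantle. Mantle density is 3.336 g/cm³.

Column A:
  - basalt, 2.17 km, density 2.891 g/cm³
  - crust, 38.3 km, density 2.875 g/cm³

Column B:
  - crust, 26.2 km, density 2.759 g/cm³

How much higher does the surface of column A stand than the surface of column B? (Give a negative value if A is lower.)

1.05 km

For any compensation level in the mantle, the mantle terms cancel and isostasy reduces to e = (Σt_A − Σt_B) − (Σ(ρt)_A − Σ(ρt)_B) / ρ_m.
Σt_A = 40.47 km; Σt_B = 26.2 km; Σ(ρt)_A = 116.38597; Σ(ρt)_B = 72.2858 (in km·g/cm³).
e = (40.47 − 26.2) − (116.38597 − 72.2858) / 3.336 = 1.05 km.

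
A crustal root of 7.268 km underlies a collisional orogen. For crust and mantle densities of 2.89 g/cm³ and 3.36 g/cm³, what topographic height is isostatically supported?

In Airy isostatic equilibrium: ρ_c h = (ρ_m − ρ_c) r.
h = r (ρ_m − ρ_c) / ρ_c = 7.268 km × (3.36 − 2.89) / 2.89 = 1.18 km.

1.18 km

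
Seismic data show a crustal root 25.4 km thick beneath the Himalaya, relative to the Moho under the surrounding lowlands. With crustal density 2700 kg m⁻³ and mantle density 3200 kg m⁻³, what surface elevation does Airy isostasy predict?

For local isostatic compensation: ρ_c h = (ρ_m − ρ_c) r.
h = r (ρ_m − ρ_c) / ρ_c = 25.4 km × (3200 − 2700) / 2700 = 4.7 km.

4.7 km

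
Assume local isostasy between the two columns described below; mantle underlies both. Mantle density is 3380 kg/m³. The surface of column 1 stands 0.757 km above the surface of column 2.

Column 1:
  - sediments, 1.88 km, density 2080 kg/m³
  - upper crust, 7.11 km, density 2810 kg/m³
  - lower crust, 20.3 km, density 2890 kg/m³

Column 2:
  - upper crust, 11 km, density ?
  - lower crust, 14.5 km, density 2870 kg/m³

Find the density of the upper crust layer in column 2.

Take the compensation level at the base of the deeper column (depth z_c below the surface of column 1) and equate Σ ρ_i t_i down to z_c; mantle fills any gap and the z_c terms cancel.
Column 1: 1.88×2080 + 7.11×2810 + 20.3×2890 + (z_c − 29.29)×3380
Column 2: 0.757×0 + 11×ρ + 14.5×2870 + (z_c − 0.757 − 25.5)×3380
The z_c×3380 term appears on both sides and cancels. Collect the known terms of each column as K = Σ(ρt)_known − 3380 × (depth of known layers): K_1 = 82556.5 − 3380×29.29 = −16443.7; K_2 = 41615 − 3380×(0.757 + 25.5) = −47133.66.
Balance: K_1 = K_2 + 11×ρ, so ρ = (K_1 − K_2)/11 = 30690/11 = 2790 kg/m³.

2790 kg/m³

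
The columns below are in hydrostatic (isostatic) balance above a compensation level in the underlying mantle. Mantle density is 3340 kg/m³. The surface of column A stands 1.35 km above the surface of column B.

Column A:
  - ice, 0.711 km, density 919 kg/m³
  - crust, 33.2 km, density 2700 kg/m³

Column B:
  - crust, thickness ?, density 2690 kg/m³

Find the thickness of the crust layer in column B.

28.4 km

Take the compensation level at the base of the deeper column (depth z_c below the surface of column A) and equate Σ ρ_i t_i down to z_c; mantle fills any gap and the z_c terms cancel.
Column A: 0.711×919 + 33.2×2700 + (z_c − 33.911)×3340
Column B: 1.35×0 + x×2690 + (z_c − 1.35 − 0 − x)×3340
The z_c×3340 term appears on both sides and cancels. Collect the known terms of each column as K = Σ(ρt)_known − 3340 × (depth of known layers): K_A = 90293.409 − 3340×33.911 = −22969.331; K_B = 0 − 3340×(1.35 + 0) = −4509.
Balance: K_A = K_B − x×(3340 − 2690), so x = (K_B − K_A)/(3340 − 2690) = 18460.3/650 = 28.4 km.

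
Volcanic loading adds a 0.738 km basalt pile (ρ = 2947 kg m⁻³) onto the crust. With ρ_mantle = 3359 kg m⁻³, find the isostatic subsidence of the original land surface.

Subaerial loading: s = t ρ_load / ρ_m.
s = 0.738 km × 2947/3359 = 0.647 km.

0.647 km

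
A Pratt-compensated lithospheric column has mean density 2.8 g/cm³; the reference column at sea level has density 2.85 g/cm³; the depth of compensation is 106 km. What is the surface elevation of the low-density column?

1.89 km

ρ_ref D = ρ (D + h) → h = D (ρ_ref − ρ)/ρ.
h = 106 km × (2.85 − 2.8)/2.8 = 1.89 km.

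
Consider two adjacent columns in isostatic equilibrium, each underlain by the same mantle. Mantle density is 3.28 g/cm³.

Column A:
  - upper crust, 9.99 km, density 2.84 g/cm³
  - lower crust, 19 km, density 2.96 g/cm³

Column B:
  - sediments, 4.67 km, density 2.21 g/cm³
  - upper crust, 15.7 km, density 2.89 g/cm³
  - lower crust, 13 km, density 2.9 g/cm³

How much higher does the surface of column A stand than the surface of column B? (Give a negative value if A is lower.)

For any compensation level in the mantle, the mantle terms cancel and isostasy reduces to e = (Σt_A − Σt_B) − (Σ(ρt)_A − Σ(ρt)_B) / ρ_m.
Σt_A = 28.99 km; Σt_B = 33.37 km; Σ(ρt)_A = 84.6116; Σ(ρt)_B = 93.3937 (in km·g/cm³).
e = (28.99 − 33.37) − (84.6116 − 93.3937) / 3.28 = −1.7 km.

−1.7 km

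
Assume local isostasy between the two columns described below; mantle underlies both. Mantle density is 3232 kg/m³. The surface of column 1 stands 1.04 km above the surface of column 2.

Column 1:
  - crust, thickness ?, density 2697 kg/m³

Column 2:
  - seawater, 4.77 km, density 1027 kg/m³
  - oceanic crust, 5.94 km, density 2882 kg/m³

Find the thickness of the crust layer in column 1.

29.8 km

Take the compensation level at the base of the deeper column (depth z_c below the surface of column 1) and equate Σ ρ_i t_i down to z_c; mantle fills any gap and the z_c terms cancel.
Column 1: x×2697 + (z_c − 0 − x)×3232
Column 2: 1.04×0 + 4.77×1027 + 5.94×2882 + (z_c − 1.04 − 10.71)×3232
The z_c×3232 term appears on both sides and cancels. Collect the known terms of each column as K = Σ(ρt)_known − 3232 × (depth of known layers): K_1 = 0 − 3232×0 = 0; K_2 = 22017.87 − 3232×(1.04 + 10.71) = −15958.13.
Balance: K_1 − x×(3232 − 2697) = K_2, so x = (K_1 − K_2)/(3232 − 2697) = 15958.1/535 = 29.8 km.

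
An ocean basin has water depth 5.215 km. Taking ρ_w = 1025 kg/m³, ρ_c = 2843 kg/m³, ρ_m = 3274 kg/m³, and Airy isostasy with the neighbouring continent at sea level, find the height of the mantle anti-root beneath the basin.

Equating mass per unit area of the two columns: replacing crust with seawater at the top is compensated by replacing crust with mantle at the base: d (ρ_c − ρ_w) = a (ρ_m − ρ_c).
a = d (ρ_c − ρ_w)/(ρ_m − ρ_c) = 5.215 km × 1818/431 = 22 km.

22 km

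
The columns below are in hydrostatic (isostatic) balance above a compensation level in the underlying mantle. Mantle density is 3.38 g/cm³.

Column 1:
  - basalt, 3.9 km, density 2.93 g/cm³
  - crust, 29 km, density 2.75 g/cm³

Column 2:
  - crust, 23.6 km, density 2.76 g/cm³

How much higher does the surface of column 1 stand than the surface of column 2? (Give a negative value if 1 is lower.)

For any compensation level in the mantle, the mantle terms cancel and isostasy reduces to e = (Σt_1 − Σt_2) − (Σ(ρt)_1 − Σ(ρt)_2) / ρ_m.
Σt_1 = 32.9 km; Σt_2 = 23.6 km; Σ(ρt)_1 = 91.177; Σ(ρt)_2 = 65.136 (in km·g/cm³).
e = (32.9 − 23.6) − (91.177 − 65.136) / 3.38 = 1.6 km.

1.6 km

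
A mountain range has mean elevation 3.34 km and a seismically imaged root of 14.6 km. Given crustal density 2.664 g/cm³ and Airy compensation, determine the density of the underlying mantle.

3.27 g/cm³

Airy balance: ρ_c h = (ρ_m − ρ_c) r → ρ_m = ρ_c (1 + h/r).
ρ_m = 2.664 × (1 + 3.34 km/14.6 km) = 3.27 g/cm³.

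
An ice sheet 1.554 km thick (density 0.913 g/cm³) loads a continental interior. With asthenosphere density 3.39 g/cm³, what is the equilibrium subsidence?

For local isostatic compensation: the ice load ρ_ice t is balanced by mantle displaced below, ρ_m s.
s = t ρ_ice / ρ_m = 1.554 km × 0.913/3.39 = 0.419 km.

0.419 km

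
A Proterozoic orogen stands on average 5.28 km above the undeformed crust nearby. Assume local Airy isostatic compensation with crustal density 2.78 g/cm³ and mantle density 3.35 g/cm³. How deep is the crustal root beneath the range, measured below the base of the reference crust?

Isostatic balance requires: the weight of the topography is balanced by the buoyancy of the root, ρ_c h = (ρ_m − ρ_c) r.
r = h · ρ_c / (ρ_m − ρ_c) = 5.28 km × 2.78 / (3.35 − 2.78) = 25.8 km.

25.8 km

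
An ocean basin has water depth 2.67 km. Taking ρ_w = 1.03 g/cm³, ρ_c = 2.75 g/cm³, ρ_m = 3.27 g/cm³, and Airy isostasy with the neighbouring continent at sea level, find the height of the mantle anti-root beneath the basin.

For local isostatic compensation: replacing crust with seawater at the top is compensated by replacing crust with mantle at the base: d (ρ_c − ρ_w) = a (ρ_m − ρ_c).
a = d (ρ_c − ρ_w)/(ρ_m − ρ_c) = 2.67 km × 1.72/0.52 = 8.83 km.

8.83 km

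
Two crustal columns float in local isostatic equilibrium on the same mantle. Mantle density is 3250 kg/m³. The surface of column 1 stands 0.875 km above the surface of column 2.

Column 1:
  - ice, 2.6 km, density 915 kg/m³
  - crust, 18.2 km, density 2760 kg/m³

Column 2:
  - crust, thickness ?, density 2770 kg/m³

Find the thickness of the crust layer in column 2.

Take the compensation level at the base of the deeper column (depth z_c below the surface of column 1) and equate Σ ρ_i t_i down to z_c; mantle fills any gap and the z_c terms cancel.
Column 1: 2.6×915 + 18.2×2760 + (z_c − 20.8)×3250
Column 2: 0.875×0 + x×2770 + (z_c − 0.875 − 0 − x)×3250
The z_c×3250 term appears on both sides and cancels. Collect the known terms of each column as K = Σ(ρt)_known − 3250 × (depth of known layers): K_1 = 52611 − 3250×20.8 = −14989; K_2 = 0 − 3250×(0.875 + 0) = −2843.75.
Balance: K_1 = K_2 − x×(3250 − 2770), so x = (K_2 − K_1)/(3250 − 2770) = 12145.2/480 = 25.3 km.

25.3 km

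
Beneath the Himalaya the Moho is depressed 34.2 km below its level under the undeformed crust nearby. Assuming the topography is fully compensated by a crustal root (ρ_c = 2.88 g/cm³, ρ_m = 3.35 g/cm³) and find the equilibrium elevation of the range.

Balancing pressure at the compensation depth: ρ_c h = (ρ_m − ρ_c) r.
h = r (ρ_m − ρ_c) / ρ_c = 34.2 km × (3.35 − 2.88) / 2.88 = 5.58 km.

5.58 km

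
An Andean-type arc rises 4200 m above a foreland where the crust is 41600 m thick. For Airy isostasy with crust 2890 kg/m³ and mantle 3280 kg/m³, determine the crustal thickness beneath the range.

76900 m

Root depth r = h ρ_c / (ρ_m − ρ_c) = 4200 m × 2890 / 390 = 31120 m.
Total thickness = T + h + r = 41600 m + 4200 m + 31120 m = 76900 m.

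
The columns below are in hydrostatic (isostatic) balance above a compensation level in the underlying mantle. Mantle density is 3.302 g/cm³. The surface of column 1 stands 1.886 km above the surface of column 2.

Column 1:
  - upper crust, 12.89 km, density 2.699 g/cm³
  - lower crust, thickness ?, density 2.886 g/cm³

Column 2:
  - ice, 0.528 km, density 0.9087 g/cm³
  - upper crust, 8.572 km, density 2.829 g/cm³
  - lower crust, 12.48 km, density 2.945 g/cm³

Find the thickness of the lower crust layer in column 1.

Take the compensation level at the base of the deeper column (depth z_c below the surface of column 1) and equate Σ ρ_i t_i down to z_c; mantle fills any gap and the z_c terms cancel.
Column 1: 12.89×2.699 + x×2.886 + (z_c − 12.89 − x)×3.302
Column 2: 1.886×0 + 0.528×0.9087 + 8.572×2.829 + 12.48×2.945 + (z_c − 1.886 − 21.58)×3.302
The z_c×3.302 term appears on both sides and cancels. Collect the known terms of each column as K = Σ(ρt)_known − 3.302 × (depth of known layers): K_1 = 34.79011 − 3.302×12.89 = −7.77267; K_2 = 61.4835816 − 3.302×(1.886 + 21.58) = −16.0011504.
Balance: K_1 − x×(3.302 − 2.886) = K_2, so x = (K_1 − K_2)/(3.302 − 2.886) = 8.22848/0.416 = 19.8 km.

19.8 km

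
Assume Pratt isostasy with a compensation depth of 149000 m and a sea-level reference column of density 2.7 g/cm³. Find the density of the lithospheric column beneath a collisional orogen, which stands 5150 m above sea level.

Pratt balance: ρ_ref D = ρ (D + h).
ρ = ρ_ref D/(D + h) = 2.7 × 149000 m/(149000 m + 5150 m) = 2.61 g/cm³.

2.61 g/cm³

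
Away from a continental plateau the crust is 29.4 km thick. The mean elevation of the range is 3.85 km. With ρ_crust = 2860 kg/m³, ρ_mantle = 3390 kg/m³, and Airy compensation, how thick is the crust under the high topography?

Root depth r = h ρ_c / (ρ_m − ρ_c) = 3.85 km × 2860 / 530 = 20.78 km.
Total thickness = T + h + r = 29.4 km + 3.85 km + 20.78 km = 54 km.

54 km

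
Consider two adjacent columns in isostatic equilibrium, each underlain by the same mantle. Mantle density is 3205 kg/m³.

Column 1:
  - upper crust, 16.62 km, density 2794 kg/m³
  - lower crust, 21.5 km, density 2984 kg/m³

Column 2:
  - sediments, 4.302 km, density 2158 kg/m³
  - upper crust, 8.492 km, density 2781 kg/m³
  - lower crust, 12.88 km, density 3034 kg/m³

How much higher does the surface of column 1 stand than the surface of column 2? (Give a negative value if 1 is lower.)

0.398 km

For any compensation level in the mantle, the mantle terms cancel and isostasy reduces to e = (Σt_1 − Σt_2) − (Σ(ρt)_1 − Σ(ρt)_2) / ρ_m.
Σt_1 = 38.12 km; Σt_2 = 25.674 km; Σ(ρt)_1 = 110592.28; Σ(ρt)_2 = 71977.888 (in km·kg/m³).
e = (38.12 − 25.674) − (110592.28 − 71977.888) / 3205 = 0.398 km.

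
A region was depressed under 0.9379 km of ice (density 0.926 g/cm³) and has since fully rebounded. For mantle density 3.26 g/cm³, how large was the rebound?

Removing the load lets mantle flow back in; uplift u satisfies ρ_ice t = ρ_m u.
u = t ρ_ice/ρ_m = 0.9379 km × 0.926/3.26 = 0.266 km.

0.266 km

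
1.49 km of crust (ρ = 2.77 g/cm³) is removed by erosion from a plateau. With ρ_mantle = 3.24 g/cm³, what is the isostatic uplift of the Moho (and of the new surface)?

1.27 km

Unloading: uplift u = e ρ_c/ρ_m = 1.49 km × 2.77/3.24 = 1.27 km.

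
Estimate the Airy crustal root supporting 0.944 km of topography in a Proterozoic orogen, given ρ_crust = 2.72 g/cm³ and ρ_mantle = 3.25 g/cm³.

For local isostatic compensation: the weight of the topography is balanced by the buoyancy of the root, ρ_c h = (ρ_m − ρ_c) r.
r = h · ρ_c / (ρ_m − ρ_c) = 0.944 km × 2.72 / (3.25 − 2.72) = 4.84 km.

4.84 km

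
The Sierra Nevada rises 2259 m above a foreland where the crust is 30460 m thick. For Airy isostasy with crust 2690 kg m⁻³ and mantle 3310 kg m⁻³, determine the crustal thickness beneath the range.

42500 m

Root depth r = h ρ_c / (ρ_m − ρ_c) = 2259 m × 2690 / 620 = 9801 m.
Total thickness = T + h + r = 30460 m + 2259 m + 9801 m = 42500 m.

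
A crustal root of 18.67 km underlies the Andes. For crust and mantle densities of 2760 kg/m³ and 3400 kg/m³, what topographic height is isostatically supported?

Equating mass per unit area of the two columns: ρ_c h = (ρ_m − ρ_c) r.
h = r (ρ_m − ρ_c) / ρ_c = 18.67 km × (3400 − 2760) / 2760 = 4.33 km.

4.33 km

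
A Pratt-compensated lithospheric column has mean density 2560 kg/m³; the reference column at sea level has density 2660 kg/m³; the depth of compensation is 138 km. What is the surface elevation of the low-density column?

5.39 km

ρ_ref D = ρ (D + h) → h = D (ρ_ref − ρ)/ρ.
h = 138 km × (2660 − 2560)/2560 = 5.39 km.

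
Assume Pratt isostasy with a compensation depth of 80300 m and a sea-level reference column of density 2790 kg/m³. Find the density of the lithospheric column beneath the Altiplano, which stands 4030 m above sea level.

2660 kg/m³

Pratt balance: ρ_ref D = ρ (D + h).
ρ = ρ_ref D/(D + h) = 2790 × 80300 m/(80300 m + 4030 m) = 2660 kg/m³.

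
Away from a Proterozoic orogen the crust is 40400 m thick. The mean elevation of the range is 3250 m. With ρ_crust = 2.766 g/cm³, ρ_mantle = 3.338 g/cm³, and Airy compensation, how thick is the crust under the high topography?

Root depth r = h ρ_c / (ρ_m − ρ_c) = 3250 m × 2.766 / 0.572 = 15720 m.
Total thickness = T + h + r = 40400 m + 3250 m + 15720 m = 59400 m.

59400 m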